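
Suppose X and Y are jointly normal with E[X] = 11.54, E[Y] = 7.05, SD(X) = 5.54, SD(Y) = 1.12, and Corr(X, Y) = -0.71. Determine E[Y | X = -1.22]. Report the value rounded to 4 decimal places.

8.8815

The regression of Y on X has slope ρ·σ_Y/σ_X and passes through (μ_X, μ_Y).
E[Y | X=-1.22] = 7.05 + (-0.71)·(1.12/5.54)·(-1.22 − (11.54)) = 7.05 + (-0.143538)·(-12.76) = 8.8815.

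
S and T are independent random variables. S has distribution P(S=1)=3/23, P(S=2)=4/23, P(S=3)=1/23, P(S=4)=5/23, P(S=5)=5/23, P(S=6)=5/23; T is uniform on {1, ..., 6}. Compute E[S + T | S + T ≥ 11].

34/3

P(S + T ≥ 11) = 5/46.
Summing (S+T)·P(x,y) over outcomes with S + T ≥ 11 gives 85/69.
E[S + T | S + T ≥ 11] = (85/69) / (5/46) = 34/3.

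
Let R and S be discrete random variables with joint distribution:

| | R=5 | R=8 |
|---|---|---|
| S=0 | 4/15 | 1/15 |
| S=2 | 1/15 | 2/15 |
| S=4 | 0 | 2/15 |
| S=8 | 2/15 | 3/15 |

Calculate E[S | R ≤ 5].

18/7

P(R ≤ 5) = 7/15.
Σ S·P over the event = 0·(4/15) + 2·(1/15) + 8·(2/15) = 6/5.
E[S | R ≤ 5] = (6/5) / (7/15) = 18/7.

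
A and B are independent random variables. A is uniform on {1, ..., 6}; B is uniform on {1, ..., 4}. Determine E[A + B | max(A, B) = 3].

24/5

Outcomes with max(A, B) = 3: (1,3), (2,3), (3,1), (3,2), (3,3), each with probability 1/24.
E[A + B | max(A, B) = 3] = (4 + 5 + 4 + 5 + 6) / 5 = 24/5.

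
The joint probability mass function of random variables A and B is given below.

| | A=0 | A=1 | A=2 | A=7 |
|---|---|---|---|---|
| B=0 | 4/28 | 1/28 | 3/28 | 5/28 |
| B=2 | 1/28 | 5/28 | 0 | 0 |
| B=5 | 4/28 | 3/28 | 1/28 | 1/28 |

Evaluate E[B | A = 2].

P(A = 2) = 1/7.
Summing B·P(A=x,B=y) over the conditioning event gives 5/28.
E[B | A = 2] = (5/28) / (1/7) = 5/4.

5/4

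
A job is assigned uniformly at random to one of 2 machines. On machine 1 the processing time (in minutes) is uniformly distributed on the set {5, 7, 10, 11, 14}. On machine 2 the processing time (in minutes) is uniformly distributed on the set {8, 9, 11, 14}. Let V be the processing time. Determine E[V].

199/20

E[V | machine 1] = (5+7+10+11+14)/5 = 47/5.
E[V | machine 2] = (8+9+11+14)/4 = 21/2.
By the law of total expectation,
E[V] = (1/2)·(47/5) + (1/2)·(21/2) = 199/20.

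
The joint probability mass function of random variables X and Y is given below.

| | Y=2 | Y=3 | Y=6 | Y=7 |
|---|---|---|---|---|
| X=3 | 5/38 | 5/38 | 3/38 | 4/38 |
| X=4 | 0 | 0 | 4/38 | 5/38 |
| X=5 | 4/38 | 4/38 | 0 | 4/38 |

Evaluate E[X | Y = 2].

P(Y = 2) = 9/38.
Σ X·P over the event = 3·(5/38) + 5·(4/38) = 35/38.
E[X | Y = 2] = (35/38) / (9/38) = 35/9.

35/9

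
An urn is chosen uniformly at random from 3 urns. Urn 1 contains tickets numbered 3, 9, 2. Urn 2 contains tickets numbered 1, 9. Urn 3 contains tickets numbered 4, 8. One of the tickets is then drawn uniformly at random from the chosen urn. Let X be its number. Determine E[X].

47/9

E[X | urn 1] = (3+9+2)/3 = 14/3.
E[X | urn 2] = (1+9)/2 = 5.
E[X | urn 3] = (4+8)/2 = 6.
By the law of total expectation,
E[X] = (1/3)·(14/3) + (1/3)·(5) + (1/3)·(6) = 47/9.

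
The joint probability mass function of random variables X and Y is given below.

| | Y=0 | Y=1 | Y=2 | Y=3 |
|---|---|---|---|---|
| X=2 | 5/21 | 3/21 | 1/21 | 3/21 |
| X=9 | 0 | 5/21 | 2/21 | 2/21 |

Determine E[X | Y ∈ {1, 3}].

P(Y ∈ {1, 3}) = 13/21.
Σ X·P over the event = 2·(3/21) + 2·(3/21) + 9·(5/21) + 9·(2/21) = 25/7.
E[X | Y ∈ {1, 3}] = (25/7) / (13/21) = 75/13.

75/13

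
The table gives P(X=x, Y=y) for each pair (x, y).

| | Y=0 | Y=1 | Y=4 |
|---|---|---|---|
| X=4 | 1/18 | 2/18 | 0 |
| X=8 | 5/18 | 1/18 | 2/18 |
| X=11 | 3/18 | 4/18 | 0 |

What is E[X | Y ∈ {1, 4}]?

76/9

P(Y ∈ {1, 4}) = 1/2.
Σ X·P over the event = 4·(2/18) + 8·(1/18) + 8·(2/18) + 11·(4/18) = 38/9.
E[X | Y ∈ {1, 4}] = (38/9) / (1/2) = 76/9.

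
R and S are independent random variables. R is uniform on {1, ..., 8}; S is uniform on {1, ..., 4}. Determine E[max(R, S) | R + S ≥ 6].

127/22

P(R + S ≥ 6) = 11/16.
Summing max(R,S)·P(x,y) over outcomes with R + S ≥ 6 gives 127/32.
E[max(R, S) | R + S ≥ 6] = (127/32) / (11/16) = 127/22.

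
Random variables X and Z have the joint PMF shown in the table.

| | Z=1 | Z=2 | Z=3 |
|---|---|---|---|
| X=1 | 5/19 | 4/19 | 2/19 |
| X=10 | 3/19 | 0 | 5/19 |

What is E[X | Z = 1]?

P(Z = 1) = 8/19.
Σ X·P over the event = 1·(5/19) + 10·(3/19) = 35/19.
E[X | Z = 1] = (35/19) / (8/19) = 35/8.

35/8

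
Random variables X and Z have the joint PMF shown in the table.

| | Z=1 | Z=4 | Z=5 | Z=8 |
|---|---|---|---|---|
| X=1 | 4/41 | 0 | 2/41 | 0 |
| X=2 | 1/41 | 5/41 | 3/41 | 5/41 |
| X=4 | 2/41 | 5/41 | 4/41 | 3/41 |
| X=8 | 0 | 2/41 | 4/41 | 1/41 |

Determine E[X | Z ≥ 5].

43/11

P(Z ≥ 5) = 22/41.
Σ X·P over the event = 1·(2/41) + 2·(3/41) + 2·(5/41) + 4·(4/41) + 4·(3/41) + 8·(4/41) + 8·(1/41) = 86/41.
E[X | Z ≥ 5] = (86/41) / (22/41) = 43/11.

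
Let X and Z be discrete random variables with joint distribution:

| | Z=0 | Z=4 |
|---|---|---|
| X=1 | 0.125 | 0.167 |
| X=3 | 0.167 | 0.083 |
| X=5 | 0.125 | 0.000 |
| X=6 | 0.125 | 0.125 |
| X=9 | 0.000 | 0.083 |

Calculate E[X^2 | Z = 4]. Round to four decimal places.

26.5000

P(Z = 4) = 0.458.
Summing X^2·P(X=x,Z=y) over the conditioning event gives 12.137.
E[X^2 | Z = 4] = (12.137) / (0.458) = 26.5000.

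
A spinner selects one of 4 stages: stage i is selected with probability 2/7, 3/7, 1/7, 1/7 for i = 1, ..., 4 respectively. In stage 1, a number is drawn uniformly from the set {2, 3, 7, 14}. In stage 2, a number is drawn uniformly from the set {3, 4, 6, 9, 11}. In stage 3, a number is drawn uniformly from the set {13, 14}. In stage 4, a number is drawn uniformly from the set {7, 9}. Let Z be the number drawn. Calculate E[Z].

E[Z | stage 1] = (2+3+7+14)/4 = 13/2.
E[Z | stage 2] = (3+4+6+9+11)/5 = 33/5.
E[Z | stage 3] = (13+14)/2 = 27/2.
E[Z | stage 4] = (7+9)/2 = 8.
E[Z] = (2/7)·(13/2) + (3/7)·(33/5) + (1/7)·(27/2) + (1/7)·(8) = 543/70.

543/70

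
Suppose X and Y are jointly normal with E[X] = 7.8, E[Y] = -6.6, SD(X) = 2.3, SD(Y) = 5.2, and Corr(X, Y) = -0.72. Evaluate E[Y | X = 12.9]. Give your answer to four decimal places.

E[Y | X=x] = μ_Y + ρ(σ_Y/σ_X)(x − μ_X) for jointly normal variables.
E[Y | X=12.9] = -6.6 + (-0.72)·(5.2/2.3)·(12.9 − (7.8)) = -6.6 + (-1.62783)·(5.1) = -14.9019.

-14.9019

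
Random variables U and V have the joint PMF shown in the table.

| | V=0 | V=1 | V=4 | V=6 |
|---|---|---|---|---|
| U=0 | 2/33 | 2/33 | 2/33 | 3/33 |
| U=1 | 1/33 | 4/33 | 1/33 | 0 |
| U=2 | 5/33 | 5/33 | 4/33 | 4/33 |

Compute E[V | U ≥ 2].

5/2

P(U ≥ 2) = 6/11.
Σ V·P over the event = 0·(5/33) + 1·(5/33) + 4·(4/33) + 6·(4/33) = 15/11.
E[V | U ≥ 2] = (15/11) / (6/11) = 5/2.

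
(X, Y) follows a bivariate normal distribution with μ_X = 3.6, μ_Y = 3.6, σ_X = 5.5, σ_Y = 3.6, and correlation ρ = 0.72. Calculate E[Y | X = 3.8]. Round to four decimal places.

3.6943

E[Y | X=x] = μ_Y + ρ(σ_Y/σ_X)(x − μ_X) for jointly normal variables.
E[Y | X=3.8] = 3.6 + (0.72)·(3.6/5.5)·(3.8 − (3.6)) = 3.6 + (0.47127)·(0.2) = 3.6943.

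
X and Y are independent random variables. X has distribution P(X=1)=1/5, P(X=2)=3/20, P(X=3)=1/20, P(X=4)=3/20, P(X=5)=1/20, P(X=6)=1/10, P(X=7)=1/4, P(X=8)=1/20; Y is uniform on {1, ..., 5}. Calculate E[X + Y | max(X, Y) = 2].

33/10

P(max(X, Y) = 2) = 1/10.
Summing (X+Y)·P(x,y) over outcomes with max(X, Y) = 2 gives 33/100.
E[X + Y | max(X, Y) = 2] = (33/100) / (1/10) = 33/10.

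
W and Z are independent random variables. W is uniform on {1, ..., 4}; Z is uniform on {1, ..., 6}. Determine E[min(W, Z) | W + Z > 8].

11/3

Outcomes with W + Z > 8: (3,6), (4,5), (4,6), each with probability 1/24.
E[min(W, Z) | W + Z > 8] = (3 + 4 + 4) / 3 = 11/3.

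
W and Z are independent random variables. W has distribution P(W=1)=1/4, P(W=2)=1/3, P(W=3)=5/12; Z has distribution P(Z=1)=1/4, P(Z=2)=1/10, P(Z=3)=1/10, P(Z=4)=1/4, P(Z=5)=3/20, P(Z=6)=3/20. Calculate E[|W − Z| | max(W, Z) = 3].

P(max(W, Z) = 3) = 59/240.
Summing |W−Z|·P(x,y) over outcomes with max(W, Z) = 3 gives 1/3.
E[|W − Z| | max(W, Z) = 3] = (1/3) / (59/240) = 80/59.

80/59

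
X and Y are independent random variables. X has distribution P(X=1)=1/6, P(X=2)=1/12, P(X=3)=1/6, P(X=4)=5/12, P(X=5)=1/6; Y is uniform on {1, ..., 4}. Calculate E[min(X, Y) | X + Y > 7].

P(X + Y > 7) = 3/16.
Summing min(X,Y)·P(x,y) over outcomes with X + Y > 7 gives 17/24.
E[min(X, Y) | X + Y > 7] = (17/24) / (3/16) = 34/9.

34/9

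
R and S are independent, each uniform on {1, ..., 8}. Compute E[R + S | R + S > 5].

P(R + S > 5) = 27/32.
Summing (R+S)·P(x,y) over outcomes with R + S > 5 gives 67/8.
E[R + S | R + S > 5] = (67/8) / (27/32) = 268/27.

268/27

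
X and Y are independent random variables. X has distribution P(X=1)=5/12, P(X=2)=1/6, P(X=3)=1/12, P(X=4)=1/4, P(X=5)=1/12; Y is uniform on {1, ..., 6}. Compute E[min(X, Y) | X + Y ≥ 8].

63/17

P(X + Y ≥ 8) = 17/72.
Summing min(X,Y)·P(x,y) over outcomes with X + Y ≥ 8 gives 7/8.
E[min(X, Y) | X + Y ≥ 8] = (7/8) / (17/72) = 63/17.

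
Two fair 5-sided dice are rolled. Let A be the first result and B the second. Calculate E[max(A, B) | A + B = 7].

9/2

P(A + B = 7) = 4/25.
Summing max(A,B)·P(x,y) over outcomes with A + B = 7 gives 18/25.
E[max(A, B) | A + B = 7] = (18/25) / (4/25) = 9/2.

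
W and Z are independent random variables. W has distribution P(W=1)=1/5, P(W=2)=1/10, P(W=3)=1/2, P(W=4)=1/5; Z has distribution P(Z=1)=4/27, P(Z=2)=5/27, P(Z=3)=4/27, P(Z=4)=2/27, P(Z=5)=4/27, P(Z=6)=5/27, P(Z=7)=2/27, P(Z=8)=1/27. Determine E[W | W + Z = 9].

P(W + Z = 9) = 37/270.
Summing W·P(x,y) over outcomes with W + Z = 9 gives 113/270.
E[W | W + Z = 9] = (113/270) / (37/270) = 113/37.

113/37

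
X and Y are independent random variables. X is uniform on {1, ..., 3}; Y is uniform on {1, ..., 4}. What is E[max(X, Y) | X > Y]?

Outcomes with X > Y: (2,1), (3,1), (3,2), each with probability 1/12.
E[max(X, Y) | X > Y] = (2 + 3 + 3) / 3 = 8/3.

8/3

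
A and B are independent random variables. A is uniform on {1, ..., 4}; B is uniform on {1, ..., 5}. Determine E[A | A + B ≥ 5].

20/7

P(A + B ≥ 5) = 7/10.
Summing A·P(x,y) over outcomes with A + B ≥ 5 gives 2.
E[A | A + B ≥ 5] = (2) / (7/10) = 20/7.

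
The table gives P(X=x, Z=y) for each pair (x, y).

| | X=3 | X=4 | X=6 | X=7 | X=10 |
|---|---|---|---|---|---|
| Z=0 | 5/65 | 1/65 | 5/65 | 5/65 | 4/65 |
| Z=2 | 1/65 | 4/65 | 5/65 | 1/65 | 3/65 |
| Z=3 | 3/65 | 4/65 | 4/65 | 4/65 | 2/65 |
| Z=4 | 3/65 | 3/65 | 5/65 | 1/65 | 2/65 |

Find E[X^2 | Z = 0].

P(Z = 0) = 4/13.
Σ X^2·P over the event = 9·(5/65) + 16·(1/65) + 36·(5/65) + 49·(5/65) + 100·(4/65) = 886/65.
E[X^2 | Z = 0] = (886/65) / (4/13) = 443/10.

443/10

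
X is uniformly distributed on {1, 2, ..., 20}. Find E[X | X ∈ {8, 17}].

P(X ∈ {8, 17}) = 1/10.
Σ over the event: 8·1/20 + 17·1/20 = 5/4.
E[X | X ∈ {8, 17}] = (5/4) / (1/10) = 25/2.

25/2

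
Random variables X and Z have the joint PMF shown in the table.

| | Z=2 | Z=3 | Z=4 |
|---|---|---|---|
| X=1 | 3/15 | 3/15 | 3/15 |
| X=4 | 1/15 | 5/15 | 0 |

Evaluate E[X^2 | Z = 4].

1

P(Z = 4) = 1/5.
Σ X^2·P over the event = 1·(3/15) = 1/5.
E[X^2 | Z = 4] = (1/5) / (1/5) = 1.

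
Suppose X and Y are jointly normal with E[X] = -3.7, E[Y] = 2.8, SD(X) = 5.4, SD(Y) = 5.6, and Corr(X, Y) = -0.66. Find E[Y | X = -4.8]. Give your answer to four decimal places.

E[Y | X=x] = μ_Y + ρ(σ_Y/σ_X)(x − μ_X) for jointly normal variables.
E[Y | X=-4.8] = 2.8 + (-0.66)·(5.6/5.4)·(-4.8 − (-3.7)) = 2.8 + (-0.68444)·(-1.1) = 3.5529.

3.5529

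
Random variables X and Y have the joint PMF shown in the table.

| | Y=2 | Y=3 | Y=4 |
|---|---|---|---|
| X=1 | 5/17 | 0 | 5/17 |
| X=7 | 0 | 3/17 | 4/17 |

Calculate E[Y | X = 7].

25/7

P(X = 7) = 7/17.
Σ Y·P over the event = 3·(3/17) + 4·(4/17) = 25/17.
E[Y | X = 7] = (25/17) / (7/17) = 25/7.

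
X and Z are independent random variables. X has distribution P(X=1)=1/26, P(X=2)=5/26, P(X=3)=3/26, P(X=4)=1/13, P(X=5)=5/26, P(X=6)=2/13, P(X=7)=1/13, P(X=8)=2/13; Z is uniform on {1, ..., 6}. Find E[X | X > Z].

P(X > Z) = 31/52.
Summing X·P(x,y) over outcomes with X > Z gives 137/39.
E[X | X > Z] = (137/39) / (31/52) = 548/93.

548/93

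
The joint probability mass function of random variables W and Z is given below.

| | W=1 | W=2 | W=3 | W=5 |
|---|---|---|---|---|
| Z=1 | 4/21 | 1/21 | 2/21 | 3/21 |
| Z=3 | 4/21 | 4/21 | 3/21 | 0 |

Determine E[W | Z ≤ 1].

P(Z ≤ 1) = 10/21.
Summing W·P(W=x,Z=y) over the conditioning event gives 9/7.
E[W | Z ≤ 1] = (9/7) / (10/21) = 27/10.

27/10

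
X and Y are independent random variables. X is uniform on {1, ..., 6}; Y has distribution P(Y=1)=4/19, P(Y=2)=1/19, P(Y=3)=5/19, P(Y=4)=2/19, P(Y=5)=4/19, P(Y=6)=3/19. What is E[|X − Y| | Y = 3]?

3/2

P(Y = 3) = 5/19.
Summing |X−Y|·P(x,y) over outcomes with Y = 3 gives 15/38.
E[|X − Y| | Y = 3] = (15/38) / (5/19) = 3/2.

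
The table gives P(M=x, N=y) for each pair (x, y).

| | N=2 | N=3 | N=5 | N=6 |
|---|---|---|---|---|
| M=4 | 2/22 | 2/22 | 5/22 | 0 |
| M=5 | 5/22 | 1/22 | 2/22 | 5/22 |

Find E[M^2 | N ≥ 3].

P(N ≥ 3) = 15/22.
Σ M^2·P over the event = 16·(2/22) + 16·(5/22) + 25·(1/22) + 25·(2/22) + 25·(5/22) = 156/11.
E[M^2 | N ≥ 3] = (156/11) / (15/22) = 104/5.

104/5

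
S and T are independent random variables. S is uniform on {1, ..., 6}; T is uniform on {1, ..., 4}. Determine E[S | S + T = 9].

11/2

Outcomes with S + T = 9: (5,4), (6,3), each with probability 1/24.
E[S | S + T = 9] = (5 + 6) / 2 = 11/2.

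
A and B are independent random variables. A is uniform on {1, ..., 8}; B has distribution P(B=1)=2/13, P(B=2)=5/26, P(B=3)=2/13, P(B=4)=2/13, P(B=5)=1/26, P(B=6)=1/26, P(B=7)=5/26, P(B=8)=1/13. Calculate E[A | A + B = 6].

P(A + B = 6) = 9/104.
Summing A·P(x,y) over outcomes with A + B = 6 gives 61/208.
E[A | A + B = 6] = (61/208) / (9/104) = 61/18.

61/18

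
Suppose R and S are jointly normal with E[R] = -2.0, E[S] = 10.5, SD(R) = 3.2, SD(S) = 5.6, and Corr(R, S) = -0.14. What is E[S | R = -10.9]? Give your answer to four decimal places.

12.6805

For a bivariate normal, E[S | R=x] = μ_S + ρ·(σ_S/σ_R)·(x − μ_R).
E[S | R=-10.9] = 10.5 + (-0.14)·(5.6/3.2)·(-10.9 − (-2.0)) = 10.5 + (-0.245)·(-8.9) = 12.6805.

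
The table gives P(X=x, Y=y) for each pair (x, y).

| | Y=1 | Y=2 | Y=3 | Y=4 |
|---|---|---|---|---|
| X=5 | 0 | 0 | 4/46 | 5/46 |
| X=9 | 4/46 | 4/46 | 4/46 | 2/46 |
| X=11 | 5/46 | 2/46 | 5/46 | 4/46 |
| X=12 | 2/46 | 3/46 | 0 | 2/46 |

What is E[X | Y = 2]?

94/9

P(Y = 2) = 9/46.
Summing X·P(X=x,Y=y) over the conditioning event gives 47/23.
E[X | Y = 2] = (47/23) / (9/46) = 94/9.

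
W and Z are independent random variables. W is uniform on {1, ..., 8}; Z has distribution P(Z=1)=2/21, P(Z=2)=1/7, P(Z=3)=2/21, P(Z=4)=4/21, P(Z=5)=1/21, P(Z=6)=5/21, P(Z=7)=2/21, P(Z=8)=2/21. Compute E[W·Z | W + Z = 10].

405/19

P(W + Z = 10) = 19/168.
Summing WZ·P(x,y) over outcomes with W + Z = 10 gives 135/56.
E[W·Z | W + Z = 10] = (135/56) / (19/168) = 405/19.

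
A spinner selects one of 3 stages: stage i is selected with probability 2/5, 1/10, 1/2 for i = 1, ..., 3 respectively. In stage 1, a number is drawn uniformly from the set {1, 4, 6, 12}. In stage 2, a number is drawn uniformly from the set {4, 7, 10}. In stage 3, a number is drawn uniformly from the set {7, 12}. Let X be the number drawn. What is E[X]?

31/4

E[X | stage 1] = (1+4+6+12)/4 = 23/4.
E[X | stage 2] = (4+7+10)/3 = 7.
E[X | stage 3] = (7+12)/2 = 19/2.
By the law of total expectation,
E[X] = (2/5)·(23/4) + (1/10)·(7) + (1/2)·(19/2) = 31/4.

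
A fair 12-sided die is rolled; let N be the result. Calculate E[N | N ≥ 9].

Given N ≥ 9, N is equally likely to be any of {9, 10, 11, 12}.
E[N | N ≥ 9] = (9 + 10 + 11 + 12) / 4 = 21/2.

21/2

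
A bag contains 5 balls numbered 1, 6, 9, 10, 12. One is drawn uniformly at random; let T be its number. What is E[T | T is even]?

28/3

P(T is even) = 3/5.
Σ over the event: 6·1/5 + 10·1/5 + 12·1/5 = 28/5.
E[T | T is even] = (28/5) / (3/5) = 28/3.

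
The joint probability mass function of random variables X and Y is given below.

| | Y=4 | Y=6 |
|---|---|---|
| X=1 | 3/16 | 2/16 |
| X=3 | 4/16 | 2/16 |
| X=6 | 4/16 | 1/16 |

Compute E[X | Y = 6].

14/5

P(Y = 6) = 5/16.
Summing X·P(X=x,Y=y) over the conditioning event gives 7/8.
E[X | Y = 6] = (7/8) / (5/16) = 14/5.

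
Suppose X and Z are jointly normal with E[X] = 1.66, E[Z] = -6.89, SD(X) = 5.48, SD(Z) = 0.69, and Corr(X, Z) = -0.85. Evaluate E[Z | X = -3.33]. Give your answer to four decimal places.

The regression of Z on X has slope ρ·σ_Z/σ_X and passes through (μ_X, μ_Z).
E[Z | X=-3.33] = -6.89 + (-0.85)·(0.69/5.48)·(-3.33 − (1.66)) = -6.89 + (-0.10703)·(-4.99) = -6.3559.

-6.3559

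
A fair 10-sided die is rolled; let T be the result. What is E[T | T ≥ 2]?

6

Given T ≥ 2, T is equally likely to be any of {2, 3, 4, 5, 6, 7, 8, 9, 10}.
E[T | T ≥ 2] = (2 + 3 + 4 + 5 + 6 + 7 + 8 + 9 + 10) / 9 = 6.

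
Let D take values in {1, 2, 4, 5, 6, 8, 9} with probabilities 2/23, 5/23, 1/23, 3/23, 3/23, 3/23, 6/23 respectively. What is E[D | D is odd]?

71/11

P(D is odd) = 11/23.
Σ over the event: 1·2/23 + 5·3/23 + 9·6/23 = 71/23.
E[D | D is odd] = (71/23) / (11/23) = 71/11.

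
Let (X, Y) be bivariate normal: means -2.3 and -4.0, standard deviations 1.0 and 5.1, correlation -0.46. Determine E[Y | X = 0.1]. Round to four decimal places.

-9.6304

The regression of Y on X has slope ρ·σ_Y/σ_X and passes through (μ_X, μ_Y).
E[Y | X=0.1] = -4.0 + (-0.46)·(5.1/1.0)·(0.1 − (-2.3)) = -4.0 + (-2.346)·(2.4) = -9.6304.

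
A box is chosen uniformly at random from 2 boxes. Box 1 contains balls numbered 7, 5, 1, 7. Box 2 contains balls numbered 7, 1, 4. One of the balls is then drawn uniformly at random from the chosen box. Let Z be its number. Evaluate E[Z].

E[Z | box 1] = (7+5+1+7)/4 = 5.
E[Z | box 2] = (7+1+4)/3 = 4.
E[Z] = (1/2)·(5) + (1/2)·(4) = 9/2.

9/2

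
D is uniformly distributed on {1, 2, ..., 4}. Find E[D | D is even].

Given D is even, D is equally likely to be any of {2, 4}.
E[D | D is even] = (2 + 4) / 2 = 3.

3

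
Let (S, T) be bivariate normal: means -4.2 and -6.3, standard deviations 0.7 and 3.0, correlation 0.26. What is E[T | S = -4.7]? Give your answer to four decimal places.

-6.8571

E[T | S=x] = μ_T + ρ(σ_T/σ_S)(x − μ_S) for jointly normal variables.
E[T | S=-4.7] = -6.3 + (0.26)·(3.0/0.7)·(-4.7 − (-4.2)) = -6.3 + (1.11429)·(-0.5) = -6.8571.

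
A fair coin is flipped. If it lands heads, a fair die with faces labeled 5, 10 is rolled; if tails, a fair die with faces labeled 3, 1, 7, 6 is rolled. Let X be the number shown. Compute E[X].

47/8

E[X | heads] = (5+10)/2 = 15/2.
E[X | tails] = (3+1+7+6)/4 = 17/4.
E[X] = (1/2)·(15/2) + (1/2)·(17/4) = 47/8.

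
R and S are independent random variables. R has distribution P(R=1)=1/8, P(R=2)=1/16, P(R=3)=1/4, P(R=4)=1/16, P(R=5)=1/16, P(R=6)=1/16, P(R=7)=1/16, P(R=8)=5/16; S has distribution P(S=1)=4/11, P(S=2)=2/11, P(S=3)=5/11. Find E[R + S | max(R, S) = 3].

289/59

P(max(R, S) = 3) = 59/176.
Summing (R+S)·P(x,y) over outcomes with max(R, S) = 3 gives 289/176.
E[R + S | max(R, S) = 3] = (289/176) / (59/176) = 289/59.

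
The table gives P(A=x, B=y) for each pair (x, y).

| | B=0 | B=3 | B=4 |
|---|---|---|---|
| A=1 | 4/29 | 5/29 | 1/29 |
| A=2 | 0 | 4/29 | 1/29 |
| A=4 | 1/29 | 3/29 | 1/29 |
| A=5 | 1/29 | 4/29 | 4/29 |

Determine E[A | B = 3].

45/16

P(B = 3) = 16/29.
Summing A·P(A=x,B=y) over the conditioning event gives 45/29.
E[A | B = 3] = (45/29) / (16/29) = 45/16.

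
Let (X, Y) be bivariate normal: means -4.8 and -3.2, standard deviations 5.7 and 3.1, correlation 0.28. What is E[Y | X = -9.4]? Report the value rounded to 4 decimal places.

-3.9005

E[Y | X=x] = μ_Y + ρ(σ_Y/σ_X)(x − μ_X) for jointly normal variables.
E[Y | X=-9.4] = -3.2 + (0.28)·(3.1/5.7)·(-9.4 − (-4.8)) = -3.2 + (0.15228)·(-4.6) = -3.9005.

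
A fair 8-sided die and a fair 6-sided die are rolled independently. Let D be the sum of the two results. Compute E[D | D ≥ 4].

376/45

P(D ≥ 4) = 15/16.
E[D | D ≥ 4] = (47/6) / (15/16) = 376/45.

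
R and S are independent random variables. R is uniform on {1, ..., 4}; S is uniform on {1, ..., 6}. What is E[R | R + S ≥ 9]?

11/3

P(R + S ≥ 9) = 1/8.
Summing R·P(x,y) over outcomes with R + S ≥ 9 gives 11/24.
E[R | R + S ≥ 9] = (11/24) / (1/8) = 11/3.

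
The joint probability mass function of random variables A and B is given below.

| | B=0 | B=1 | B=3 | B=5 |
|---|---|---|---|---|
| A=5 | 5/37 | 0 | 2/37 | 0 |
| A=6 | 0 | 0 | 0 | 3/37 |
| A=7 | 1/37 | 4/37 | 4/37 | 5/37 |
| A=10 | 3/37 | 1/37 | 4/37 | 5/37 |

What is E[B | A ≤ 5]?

P(A ≤ 5) = 7/37.
Summing B·P(A=x,B=y) over the conditioning event gives 6/37.
E[B | A ≤ 5] = (6/37) / (7/37) = 6/7.

6/7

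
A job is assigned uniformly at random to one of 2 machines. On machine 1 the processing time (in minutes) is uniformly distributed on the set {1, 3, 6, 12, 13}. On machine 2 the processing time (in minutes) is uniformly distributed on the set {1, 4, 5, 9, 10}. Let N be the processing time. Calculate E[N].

32/5

E[N | machine 1] = (1+3+6+12+13)/5 = 7.
E[N | machine 2] = (1+4+5+9+10)/5 = 29/5.
By the law of total expectation,
E[N] = (1/2)·(7) + (1/2)·(29/5) = 32/5.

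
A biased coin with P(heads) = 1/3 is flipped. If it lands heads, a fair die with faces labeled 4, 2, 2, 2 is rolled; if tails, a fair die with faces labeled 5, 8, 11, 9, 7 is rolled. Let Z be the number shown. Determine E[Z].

E[Z | heads] = (4+2+2+2)/4 = 5/2.
E[Z | tails] = (5+8+11+9+7)/5 = 8.
E[Z] = (1/3)·(5/2) + (2/3)·(8) = 37/6.

37/6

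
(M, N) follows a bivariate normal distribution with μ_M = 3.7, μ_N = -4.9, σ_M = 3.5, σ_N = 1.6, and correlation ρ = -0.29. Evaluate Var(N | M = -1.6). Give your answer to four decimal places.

2.3447

Var(N | M=x) = (1 − ρ²)·σ_N².
Var(N | M=-1.6) = (1.6)²·(1 − (-0.29)²) = 2.56·0.9159 = 2.3447.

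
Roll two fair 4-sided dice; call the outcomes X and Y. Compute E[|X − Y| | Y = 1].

3/2

Outcomes with Y = 1: (1,1), (2,1), (3,1), (4,1), each with probability 1/16.
E[|X − Y| | Y = 1] = (0 + 1 + 2 + 3) / 4 = 3/2.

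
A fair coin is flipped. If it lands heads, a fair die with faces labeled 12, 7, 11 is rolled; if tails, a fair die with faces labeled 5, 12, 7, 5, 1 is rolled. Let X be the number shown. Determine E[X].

8

E[X | heads] = (12+7+11)/3 = 10.
E[X | tails] = (5+12+7+5+1)/5 = 6.
E[X] = (1/2)·(10) + (1/2)·(6) = 8.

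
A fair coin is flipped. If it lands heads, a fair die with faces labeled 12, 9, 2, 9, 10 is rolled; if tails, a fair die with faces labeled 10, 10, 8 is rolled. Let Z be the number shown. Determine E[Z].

133/15

E[Z | heads] = (12+9+2+9+10)/5 = 42/5.
E[Z | tails] = (10+10+8)/3 = 28/3.
By the law of total expectation,
E[Z] = (1/2)·(42/5) + (1/2)·(28/3) = 133/15.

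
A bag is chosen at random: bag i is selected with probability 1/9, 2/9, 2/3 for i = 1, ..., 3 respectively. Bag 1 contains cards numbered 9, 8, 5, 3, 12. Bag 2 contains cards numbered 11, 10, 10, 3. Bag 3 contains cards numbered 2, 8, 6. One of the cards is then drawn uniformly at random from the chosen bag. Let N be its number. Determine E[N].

94/15

E[N | bag 1] = (9+8+5+3+12)/5 = 37/5.
E[N | bag 2] = (11+10+10+3)/4 = 17/2.
E[N | bag 3] = (2+8+6)/3 = 16/3.
E[N] = (1/9)·(37/5) + (2/9)·(17/2) + (2/3)·(16/3) = 94/15.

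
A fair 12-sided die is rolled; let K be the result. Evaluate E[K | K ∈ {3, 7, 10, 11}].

31/4

P(K ∈ {3, 7, 10, 11}) = 1/3.
Σ over the event: 3·1/12 + 7·1/12 + 10·1/12 + 11·1/12 = 31/12.
E[K | K ∈ {3, 7, 10, 11}] = (31/12) / (1/3) = 31/4.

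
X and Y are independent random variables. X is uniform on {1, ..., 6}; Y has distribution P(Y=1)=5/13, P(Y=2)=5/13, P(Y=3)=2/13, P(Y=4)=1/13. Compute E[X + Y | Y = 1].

9/2

P(Y = 1) = 5/13.
Summing (X+Y)·P(x,y) over outcomes with Y = 1 gives 45/26.
E[X + Y | Y = 1] = (45/26) / (5/13) = 9/2.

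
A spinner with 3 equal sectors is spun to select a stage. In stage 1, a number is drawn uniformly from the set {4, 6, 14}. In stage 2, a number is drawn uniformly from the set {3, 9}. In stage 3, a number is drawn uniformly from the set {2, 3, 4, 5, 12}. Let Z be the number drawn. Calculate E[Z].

E[Z | stage 1] = (4+6+14)/3 = 8.
E[Z | stage 2] = (3+9)/2 = 6.
E[Z | stage 3] = (2+3+4+5+12)/5 = 26/5.
E[Z] = (1/3)·(8) + (1/3)·(6) + (1/3)·(26/5) = 32/5.

32/5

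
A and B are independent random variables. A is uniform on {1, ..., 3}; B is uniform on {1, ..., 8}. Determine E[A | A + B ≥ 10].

8/3

Outcomes with A + B ≥ 10: (2,8), (3,7), (3,8), each with probability 1/24.
E[A | A + B ≥ 10] = (2 + 3 + 3) / 3 = 8/3.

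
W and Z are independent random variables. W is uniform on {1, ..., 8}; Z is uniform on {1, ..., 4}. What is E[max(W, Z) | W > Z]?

62/11

P(W > Z) = 11/16.
Summing max(W,Z)·P(x,y) over outcomes with W > Z gives 31/8.
E[max(W, Z) | W > Z] = (31/8) / (11/16) = 62/11.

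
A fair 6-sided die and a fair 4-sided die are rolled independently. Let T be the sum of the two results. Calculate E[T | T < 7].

32/7

P(T < 7) = 7/12.
Σ over the event: 2·1/24 + 3·1/12 + 4·1/8 + 5·1/6 + 6·1/6 = 8/3.
E[T | T < 7] = (8/3) / (7/12) = 32/7.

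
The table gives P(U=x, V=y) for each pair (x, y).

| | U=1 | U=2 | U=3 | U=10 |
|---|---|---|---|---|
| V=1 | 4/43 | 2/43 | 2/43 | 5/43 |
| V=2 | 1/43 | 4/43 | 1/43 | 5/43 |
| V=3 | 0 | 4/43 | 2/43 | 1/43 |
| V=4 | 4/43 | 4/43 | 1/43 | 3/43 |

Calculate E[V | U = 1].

22/9

P(U = 1) = 9/43.
Σ V·P over the event = 1·(4/43) + 2·(1/43) + 4·(4/43) = 22/43.
E[V | U = 1] = (22/43) / (9/43) = 22/9.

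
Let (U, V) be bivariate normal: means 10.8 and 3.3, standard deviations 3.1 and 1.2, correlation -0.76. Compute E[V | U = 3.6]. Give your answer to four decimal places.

5.4182

E[V | U=x] = μ_V + ρ(σ_V/σ_U)(x − μ_U) for jointly normal variables.
E[V | U=3.6] = 3.3 + (-0.76)·(1.2/3.1)·(3.6 − (10.8)) = 3.3 + (-0.29419)·(-7.2) = 5.4182.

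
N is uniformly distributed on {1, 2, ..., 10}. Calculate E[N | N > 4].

Given N > 4, N is equally likely to be any of {5, 6, 7, 8, 9, 10}.
E[N | N > 4] = (5 + 6 + 7 + 8 + 9 + 10) / 6 = 15/2.

15/2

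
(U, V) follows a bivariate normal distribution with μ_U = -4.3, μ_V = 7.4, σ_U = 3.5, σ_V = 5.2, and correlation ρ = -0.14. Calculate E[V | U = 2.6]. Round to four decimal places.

5.9648

For a bivariate normal, E[V | U=x] = μ_V + ρ·(σ_V/σ_U)·(x − μ_U).
E[V | U=2.6] = 7.4 + (-0.14)·(5.2/3.5)·(2.6 − (-4.3)) = 7.4 + (-0.208)·(6.9) = 5.9648.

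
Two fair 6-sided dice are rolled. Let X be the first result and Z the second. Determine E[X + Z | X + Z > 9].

32/3

Outcomes with X + Z > 9: (4,6), (5,5), (5,6), (6,4), (6,5), (6,6), each with probability 1/36.
E[X + Z | X + Z > 9] = (10 + 10 + 11 + 10 + 11 + 12) / 6 = 32/3.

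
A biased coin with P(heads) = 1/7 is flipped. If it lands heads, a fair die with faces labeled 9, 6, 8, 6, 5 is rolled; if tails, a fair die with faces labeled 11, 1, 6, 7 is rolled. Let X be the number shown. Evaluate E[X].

E[X | heads] = (9+6+8+6+5)/5 = 34/5.
E[X | tails] = (11+1+6+7)/4 = 25/4.
E[X] = (1/7)·(34/5) + (6/7)·(25/4) = 443/70.

443/70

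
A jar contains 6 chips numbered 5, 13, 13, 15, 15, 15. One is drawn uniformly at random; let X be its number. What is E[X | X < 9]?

P(X < 9) = 1/6.
Σ over the event: 5·1/6 = 5/6.
E[X | X < 9] = (5/6) / (1/6) = 5.

5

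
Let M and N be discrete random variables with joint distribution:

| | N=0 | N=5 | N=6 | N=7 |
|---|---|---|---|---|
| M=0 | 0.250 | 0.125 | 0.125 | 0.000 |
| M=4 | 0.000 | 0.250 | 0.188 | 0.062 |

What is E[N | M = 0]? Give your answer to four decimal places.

P(M = 0) = 0.500.
Σ N·P over the event = 0·(0.250) + 5·(0.125) + 6·(0.125) = 1.375.
E[N | M = 0] = (1.375) / (0.500) = 2.7500.

2.7500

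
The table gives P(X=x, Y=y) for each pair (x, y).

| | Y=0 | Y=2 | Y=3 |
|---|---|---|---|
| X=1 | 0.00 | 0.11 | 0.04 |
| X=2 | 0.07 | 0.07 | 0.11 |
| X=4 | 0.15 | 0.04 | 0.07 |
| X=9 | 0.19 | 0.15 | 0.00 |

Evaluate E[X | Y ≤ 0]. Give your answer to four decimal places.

P(Y ≤ 0) = 0.41.
Σ X·P over the event = 2·(0.07) + 4·(0.15) + 9·(0.19) = 2.45.
E[X | Y ≤ 0] = (2.45) / (0.41) = 5.9756.

5.9756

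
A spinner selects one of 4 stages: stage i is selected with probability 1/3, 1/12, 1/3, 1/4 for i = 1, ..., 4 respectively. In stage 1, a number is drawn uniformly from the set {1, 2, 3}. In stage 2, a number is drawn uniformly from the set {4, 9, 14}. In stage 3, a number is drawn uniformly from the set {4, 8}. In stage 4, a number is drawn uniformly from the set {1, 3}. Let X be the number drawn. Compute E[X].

E[X | stage 1] = (1+2+3)/3 = 2.
E[X | stage 2] = (4+9+14)/3 = 9.
E[X | stage 3] = (4+8)/2 = 6.
E[X | stage 4] = (1+3)/2 = 2.
By the law of total expectation,
E[X] = (1/3)·(2) + (1/12)·(9) + (1/3)·(6) + (1/4)·(2) = 47/12.

47/12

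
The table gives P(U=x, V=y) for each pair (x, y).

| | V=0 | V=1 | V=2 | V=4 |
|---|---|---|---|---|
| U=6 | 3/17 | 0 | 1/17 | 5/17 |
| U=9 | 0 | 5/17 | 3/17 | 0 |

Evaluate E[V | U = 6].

22/9

P(U = 6) = 9/17.
Σ V·P over the event = 0·(3/17) + 2·(1/17) + 4·(5/17) = 22/17.
E[V | U = 6] = (22/17) / (9/17) = 22/9.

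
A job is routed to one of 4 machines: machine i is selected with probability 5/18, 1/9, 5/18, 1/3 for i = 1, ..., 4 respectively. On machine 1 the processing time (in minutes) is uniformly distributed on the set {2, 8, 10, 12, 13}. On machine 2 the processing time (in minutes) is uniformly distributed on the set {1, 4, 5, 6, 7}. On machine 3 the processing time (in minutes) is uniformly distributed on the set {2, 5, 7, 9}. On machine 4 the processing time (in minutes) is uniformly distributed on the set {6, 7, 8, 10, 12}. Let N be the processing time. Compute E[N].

299/40

E[N | machine 1] = (2+8+10+12+13)/5 = 9.
E[N | machine 2] = (1+4+5+6+7)/5 = 23/5.
E[N | machine 3] = (2+5+7+9)/4 = 23/4.
E[N | machine 4] = (6+7+8+10+12)/5 = 43/5.
By the law of total expectation,
E[N] = (5/18)·(9) + (1/9)·(23/5) + (5/18)·(23/4) + (1/3)·(43/5) = 299/40.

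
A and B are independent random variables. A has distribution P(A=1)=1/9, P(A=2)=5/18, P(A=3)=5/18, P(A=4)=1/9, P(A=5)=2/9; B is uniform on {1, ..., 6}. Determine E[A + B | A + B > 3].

P(A + B > 3) = 11/12.
Summing (A+B)·P(x,y) over outcomes with A + B > 3 gives 683/108.
E[A + B | A + B > 3] = (683/108) / (11/12) = 683/99.

683/99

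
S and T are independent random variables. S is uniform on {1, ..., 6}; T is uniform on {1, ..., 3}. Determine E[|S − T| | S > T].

31/12

P(S > T) = 2/3.
Summing |S−T|·P(x,y) over outcomes with S > T gives 31/18.
E[|S − T| | S > T] = (31/18) / (2/3) = 31/12.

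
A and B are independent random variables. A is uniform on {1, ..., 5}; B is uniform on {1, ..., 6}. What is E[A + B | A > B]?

Outcomes with A > B: (2,1), (3,1), (3,2), (4,1), (4,2), (4,3), (5,1), (5,2), (5,3), (5,4), each with probability 1/30.
E[A + B | A > B] = (3 + 4 + 5 + 5 + 6 + 7 + 6 + 7 + 8 + 9) / 10 = 6.

6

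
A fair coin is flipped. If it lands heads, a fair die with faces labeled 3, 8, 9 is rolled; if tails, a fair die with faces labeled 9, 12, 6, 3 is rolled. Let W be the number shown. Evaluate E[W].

E[W | heads] = (3+8+9)/3 = 20/3.
E[W | tails] = (9+12+6+3)/4 = 15/2.
E[W] = (1/2)·(20/3) + (1/2)·(15/2) = 85/12.

85/12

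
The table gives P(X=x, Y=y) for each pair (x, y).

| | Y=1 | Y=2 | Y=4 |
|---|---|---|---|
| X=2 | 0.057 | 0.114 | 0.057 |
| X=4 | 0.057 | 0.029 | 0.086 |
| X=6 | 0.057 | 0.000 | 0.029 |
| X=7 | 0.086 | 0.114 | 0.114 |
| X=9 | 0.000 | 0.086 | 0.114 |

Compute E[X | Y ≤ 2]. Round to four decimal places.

P(Y ≤ 2) = 0.600.
Σ X·P over the event = 2·(0.057) + 2·(0.114) + 4·(0.057) + 4·(0.029) + 6·(0.057) + 7·(0.086) + 7·(0.114) + 9·(0.086) = 3.202.
E[X | Y ≤ 2] = (3.202) / (0.600) = 5.3367.

5.3367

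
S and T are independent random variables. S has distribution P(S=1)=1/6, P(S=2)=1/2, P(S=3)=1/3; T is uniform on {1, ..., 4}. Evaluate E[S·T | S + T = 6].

P(S + T = 6) = 5/24.
Summing ST·P(x,y) over outcomes with S + T = 6 gives 7/4.
E[S·T | S + T = 6] = (7/4) / (5/24) = 42/5.

42/5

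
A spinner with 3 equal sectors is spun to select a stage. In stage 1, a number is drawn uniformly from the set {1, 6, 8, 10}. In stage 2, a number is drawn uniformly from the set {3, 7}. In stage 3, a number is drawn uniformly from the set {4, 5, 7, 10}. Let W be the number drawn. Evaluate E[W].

71/12

E[W | stage 1] = (1+6+8+10)/4 = 25/4.
E[W | stage 2] = (3+7)/2 = 5.
E[W | stage 3] = (4+5+7+10)/4 = 13/2.
E[W] = (1/3)·(25/4) + (1/3)·(5) + (1/3)·(13/2) = 71/12.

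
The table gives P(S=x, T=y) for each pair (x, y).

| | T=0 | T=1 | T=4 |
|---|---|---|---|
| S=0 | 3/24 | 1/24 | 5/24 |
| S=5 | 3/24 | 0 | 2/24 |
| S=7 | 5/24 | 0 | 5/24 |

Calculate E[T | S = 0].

7/3

P(S = 0) = 3/8.
Summing T·P(S=x,T=y) over the conditioning event gives 7/8.
E[T | S = 0] = (7/8) / (3/8) = 7/3.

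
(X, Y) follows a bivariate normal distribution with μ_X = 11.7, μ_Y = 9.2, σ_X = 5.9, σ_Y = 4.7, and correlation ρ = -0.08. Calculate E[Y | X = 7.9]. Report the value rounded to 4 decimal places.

9.4422

The regression of Y on X has slope ρ·σ_Y/σ_X and passes through (μ_X, μ_Y).
E[Y | X=7.9] = 9.2 + (-0.08)·(4.7/5.9)·(7.9 − (11.7)) = 9.2 + (-0.063729)·(-3.8) = 9.4422.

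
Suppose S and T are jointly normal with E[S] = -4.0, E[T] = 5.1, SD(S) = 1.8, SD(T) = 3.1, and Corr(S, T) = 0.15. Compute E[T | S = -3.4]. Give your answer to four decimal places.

5.2550

E[T | S=x] = μ_T + ρ(σ_T/σ_S)(x − μ_S) for jointly normal variables.
E[T | S=-3.4] = 5.1 + (0.15)·(3.1/1.8)·(-3.4 − (-4.0)) = 5.1 + (0.25833)·(0.6) = 5.2550.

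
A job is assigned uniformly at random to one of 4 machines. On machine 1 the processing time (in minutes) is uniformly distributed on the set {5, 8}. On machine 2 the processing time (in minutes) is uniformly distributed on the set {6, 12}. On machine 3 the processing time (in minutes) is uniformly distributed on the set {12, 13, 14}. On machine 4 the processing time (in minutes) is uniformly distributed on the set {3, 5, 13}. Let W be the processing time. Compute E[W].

71/8

E[W | machine 1] = (5+8)/2 = 13/2.
E[W | machine 2] = (6+12)/2 = 9.
E[W | machine 3] = (12+13+14)/3 = 13.
E[W | machine 4] = (3+5+13)/3 = 7.
E[W] = (1/4)·(13/2) + (1/4)·(9) + (1/4)·(13) + (1/4)·(7) = 71/8.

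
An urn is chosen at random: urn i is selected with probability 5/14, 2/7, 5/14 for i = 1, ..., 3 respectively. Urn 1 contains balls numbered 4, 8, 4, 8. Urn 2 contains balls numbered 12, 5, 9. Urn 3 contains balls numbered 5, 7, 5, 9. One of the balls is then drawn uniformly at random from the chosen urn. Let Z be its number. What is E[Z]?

E[Z | urn 1] = (4+8+4+8)/4 = 6.
E[Z | urn 2] = (12+5+9)/3 = 26/3.
E[Z | urn 3] = (5+7+5+9)/4 = 13/2.
By the law of total expectation,
E[Z] = (5/14)·(6) + (2/7)·(26/3) + (5/14)·(13/2) = 583/84.

583/84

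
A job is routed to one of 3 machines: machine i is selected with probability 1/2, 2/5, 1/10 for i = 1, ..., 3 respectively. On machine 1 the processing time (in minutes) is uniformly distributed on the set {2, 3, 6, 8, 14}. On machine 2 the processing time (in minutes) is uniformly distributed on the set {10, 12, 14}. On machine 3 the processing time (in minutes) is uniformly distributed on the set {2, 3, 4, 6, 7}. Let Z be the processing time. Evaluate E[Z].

427/50

E[Z | machine 1] = (2+3+6+8+14)/5 = 33/5.
E[Z | machine 2] = (10+12+14)/3 = 12.
E[Z | machine 3] = (2+3+4+6+7)/5 = 22/5.
E[Z] = (1/2)·(33/5) + (2/5)·(12) + (1/10)·(22/5) = 427/50.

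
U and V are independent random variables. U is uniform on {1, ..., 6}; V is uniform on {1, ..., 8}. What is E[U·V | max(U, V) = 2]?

8/3

Outcomes with max(U, V) = 2: (1,2), (2,1), (2,2), each with probability 1/48.
E[U·V | max(U, V) = 2] = (2 + 2 + 4) / 3 = 8/3.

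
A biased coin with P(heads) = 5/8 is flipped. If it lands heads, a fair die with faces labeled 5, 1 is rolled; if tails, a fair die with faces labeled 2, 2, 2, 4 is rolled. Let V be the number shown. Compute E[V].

45/16

E[V | heads] = (5+1)/2 = 3.
E[V | tails] = (2+2+2+4)/4 = 5/2.
E[V] = (5/8)·(3) + (3/8)·(5/2) = 45/16.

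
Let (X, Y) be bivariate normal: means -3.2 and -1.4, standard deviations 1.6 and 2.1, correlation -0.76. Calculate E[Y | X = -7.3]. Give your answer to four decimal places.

The regression of Y on X has slope ρ·σ_Y/σ_X and passes through (μ_X, μ_Y).
E[Y | X=-7.3] = -1.4 + (-0.76)·(2.1/1.6)·(-7.3 − (-3.2)) = -1.4 + (-0.9975)·(-4.1) = 2.6898.

2.6898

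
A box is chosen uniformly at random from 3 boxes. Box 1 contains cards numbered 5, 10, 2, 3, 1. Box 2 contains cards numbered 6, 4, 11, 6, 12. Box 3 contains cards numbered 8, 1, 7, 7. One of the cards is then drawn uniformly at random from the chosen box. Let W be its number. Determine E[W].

E[W | box 1] = (5+10+2+3+1)/5 = 21/5.
E[W | box 2] = (6+4+11+6+12)/5 = 39/5.
E[W | box 3] = (8+1+7+7)/4 = 23/4.
By the law of total expectation,
E[W] = (1/3)·(21/5) + (1/3)·(39/5) + (1/3)·(23/4) = 71/12.

71/12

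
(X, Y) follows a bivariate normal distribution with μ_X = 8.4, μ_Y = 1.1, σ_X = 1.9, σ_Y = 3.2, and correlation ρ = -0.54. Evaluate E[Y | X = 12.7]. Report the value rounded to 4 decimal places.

-2.8107

E[Y | X=x] = μ_Y + ρ(σ_Y/σ_X)(x − μ_X) for jointly normal variables.
E[Y | X=12.7] = 1.1 + (-0.54)·(3.2/1.9)·(12.7 − (8.4)) = 1.1 + (-0.90947)·(4.3) = -2.8107.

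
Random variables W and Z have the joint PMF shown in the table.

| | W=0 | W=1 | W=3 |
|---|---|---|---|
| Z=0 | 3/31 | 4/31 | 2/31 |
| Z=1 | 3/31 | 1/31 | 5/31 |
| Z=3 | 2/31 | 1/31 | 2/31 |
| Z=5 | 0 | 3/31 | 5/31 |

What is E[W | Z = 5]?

9/4

P(Z = 5) = 8/31.
Summing W·P(W=x,Z=y) over the conditioning event gives 18/31.
E[W | Z = 5] = (18/31) / (8/31) = 9/4.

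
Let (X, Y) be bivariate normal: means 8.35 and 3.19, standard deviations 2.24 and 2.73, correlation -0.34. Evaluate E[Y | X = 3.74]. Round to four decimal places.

5.1003

For a bivariate normal, E[Y | X=x] = μ_Y + ρ·(σ_Y/σ_X)·(x − μ_X).
E[Y | X=3.74] = 3.19 + (-0.34)·(2.73/2.24)·(3.74 − (8.35)) = 3.19 + (-0.414375)·(-4.61) = 5.1003.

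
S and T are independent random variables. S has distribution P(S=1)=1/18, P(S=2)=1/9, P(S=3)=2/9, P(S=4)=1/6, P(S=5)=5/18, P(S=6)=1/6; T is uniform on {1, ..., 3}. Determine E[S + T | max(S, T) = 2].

P(max(S, T) = 2) = 5/54.
Summing (S+T)·P(x,y) over outcomes with max(S, T) = 2 gives 17/54.
E[S + T | max(S, T) = 2] = (17/54) / (5/54) = 17/5.

17/5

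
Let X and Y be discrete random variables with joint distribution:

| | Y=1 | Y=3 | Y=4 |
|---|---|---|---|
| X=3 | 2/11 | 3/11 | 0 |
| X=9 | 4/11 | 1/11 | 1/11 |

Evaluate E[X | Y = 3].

9/2

P(Y = 3) = 4/11.
Σ X·P over the event = 3·(3/11) + 9·(1/11) = 18/11.
E[X | Y = 3] = (18/11) / (4/11) = 9/2.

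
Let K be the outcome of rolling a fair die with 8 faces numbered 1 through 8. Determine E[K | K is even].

Given K is even, K is equally likely to be any of {2, 4, 6, 8}.
E[K | K is even] = (2 + 4 + 6 + 8) / 4 = 5.

5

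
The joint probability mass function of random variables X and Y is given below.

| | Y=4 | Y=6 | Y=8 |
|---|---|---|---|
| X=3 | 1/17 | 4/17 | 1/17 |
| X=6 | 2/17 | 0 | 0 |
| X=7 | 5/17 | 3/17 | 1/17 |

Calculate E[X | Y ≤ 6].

P(Y ≤ 6) = 15/17.
Summing X·P(X=x,Y=y) over the conditioning event gives 83/17.
E[X | Y ≤ 6] = (83/17) / (15/17) = 83/15.

83/15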